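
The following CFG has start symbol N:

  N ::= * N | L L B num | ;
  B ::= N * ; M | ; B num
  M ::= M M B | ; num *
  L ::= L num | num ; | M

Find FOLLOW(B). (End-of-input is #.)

{ *, ;, num }

In N ::= L L B num: add FIRST(num) = { num }.
In B ::= ; B num: add FIRST(num) = { num }.
In M ::= M M B: B is at the end, add FOLLOW(M) = { *, ;, num }.
Union: FOLLOW(B) = { *, ;, num }.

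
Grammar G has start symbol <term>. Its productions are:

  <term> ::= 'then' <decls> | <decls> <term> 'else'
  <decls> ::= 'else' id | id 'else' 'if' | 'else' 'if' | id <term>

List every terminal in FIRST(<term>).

{ 'else', 'then', id }

<term> ::= 'then' <decls> contributes {'then'}.
From <term> ::= <decls> <term> 'else': add FIRST(<decls>) = { 'else', id }.
Union: FIRST(<term>) = { 'else', 'then', id }.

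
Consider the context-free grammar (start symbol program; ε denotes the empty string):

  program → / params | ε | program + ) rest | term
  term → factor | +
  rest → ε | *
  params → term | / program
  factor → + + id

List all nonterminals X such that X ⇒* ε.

{ program, rest }

Directly nullable (have an ε-production): program, rest.
No other nonterminal has a production whose RHS symbols are all nullable.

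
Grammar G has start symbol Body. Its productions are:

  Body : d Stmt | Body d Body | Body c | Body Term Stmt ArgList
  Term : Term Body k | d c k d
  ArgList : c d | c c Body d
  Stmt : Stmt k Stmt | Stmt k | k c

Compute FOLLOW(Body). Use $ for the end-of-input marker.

Body is the start symbol, so $ ∈ FOLLOW(Body).
In Body : Body d Body: add FIRST(d Body) = { d }.
In Body : Body d Body: Body is at the end, add FOLLOW(Body) = { $, c, d, k }.
In Body : Body c: add FIRST(c) = { c }.
In Body : Body Term Stmt ArgList: add FIRST(Term Stmt ArgList) = { d }.
In Term : Term Body k: add FIRST(k) = { k }.
In ArgList : c c Body d: add FIRST(d) = { d }.
Union: FOLLOW(Body) = { $, c, d, k }.

{ $, c, d, k }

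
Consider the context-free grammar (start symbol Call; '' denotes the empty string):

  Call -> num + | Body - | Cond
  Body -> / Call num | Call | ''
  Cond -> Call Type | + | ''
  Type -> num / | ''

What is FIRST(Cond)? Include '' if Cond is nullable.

{ +, -, /, num, '' }

From Cond -> Call Type: Call, Type nullable, take FIRST(Call) ∪ FIRST(Type) = { +, -, /, num }; also '' since the whole RHS is nullable.
Cond -> + contributes {+}.
Cond -> '' contributes ''.
Union: FIRST(Cond) = { +, -, /, num, '' }.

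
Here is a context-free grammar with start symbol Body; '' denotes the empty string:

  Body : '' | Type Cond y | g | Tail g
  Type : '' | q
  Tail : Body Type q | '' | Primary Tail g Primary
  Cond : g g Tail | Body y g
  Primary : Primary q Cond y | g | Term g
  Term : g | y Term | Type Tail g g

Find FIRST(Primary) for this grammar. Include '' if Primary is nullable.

From Primary : Primary q Cond y: add FIRST(Primary) = { g, q, y }.
Primary : g contributes {g}.
From Primary : Term g: add FIRST(Term) = { g, q, y }.
Union: FIRST(Primary) = { g, q, y }.

{ g, q, y }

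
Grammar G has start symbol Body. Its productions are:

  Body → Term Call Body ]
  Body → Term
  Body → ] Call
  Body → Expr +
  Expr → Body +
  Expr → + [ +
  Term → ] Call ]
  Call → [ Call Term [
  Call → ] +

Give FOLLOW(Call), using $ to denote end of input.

In Body → Term Call Body ]: add FIRST(Body ]) = { +, ] }.
In Body → ] Call: Call is at the end, add FOLLOW(Body) = { $, +, ] }.
In Term → ] Call ]: add FIRST(]) = { ] }.
In Call → [ Call Term [: add FIRST(Term [) = { ] }.
Union: FOLLOW(Call) = { $, +, ] }.

{ $, +, ] }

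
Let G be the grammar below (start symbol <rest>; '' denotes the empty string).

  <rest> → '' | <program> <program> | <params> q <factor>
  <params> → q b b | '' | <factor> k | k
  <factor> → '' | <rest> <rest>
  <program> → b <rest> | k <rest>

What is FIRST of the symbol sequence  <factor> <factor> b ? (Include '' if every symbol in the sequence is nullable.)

Add FIRST(<factor>)\{''} = { b, k, q }; <factor> is nullable, continue.
Add FIRST(<factor>)\{''} = { b, k, q }; <factor> is nullable, continue.
b is a terminal; add {b} and stop.

{ b, k, q }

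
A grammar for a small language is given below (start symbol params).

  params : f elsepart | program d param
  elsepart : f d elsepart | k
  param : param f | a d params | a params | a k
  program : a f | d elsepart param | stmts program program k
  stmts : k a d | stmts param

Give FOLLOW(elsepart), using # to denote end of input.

In params : f elsepart: elsepart is at the end, add FOLLOW(params) = { #, a, d, f, k }.
In elsepart : f d elsepart: elsepart is at the end, add FOLLOW(elsepart) = { #, a, d, f, k }.
In program : d elsepart param: add FIRST(param) = { a }.
Union: FOLLOW(elsepart) = { #, a, d, f, k }.

{ #, a, d, f, k }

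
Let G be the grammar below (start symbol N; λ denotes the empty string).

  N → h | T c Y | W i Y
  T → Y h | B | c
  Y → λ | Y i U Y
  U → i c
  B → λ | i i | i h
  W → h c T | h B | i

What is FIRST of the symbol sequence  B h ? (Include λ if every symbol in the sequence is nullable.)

Add FIRST(B)\{λ} = { i }; B is nullable, continue.
h is a terminal; add {h} and stop.

{ h, i }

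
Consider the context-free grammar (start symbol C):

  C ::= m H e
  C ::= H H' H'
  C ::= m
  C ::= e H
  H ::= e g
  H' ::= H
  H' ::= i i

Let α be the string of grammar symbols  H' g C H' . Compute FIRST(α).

{ e, i }

Add FIRST(H') = { e, i }; H' is not nullable, stop.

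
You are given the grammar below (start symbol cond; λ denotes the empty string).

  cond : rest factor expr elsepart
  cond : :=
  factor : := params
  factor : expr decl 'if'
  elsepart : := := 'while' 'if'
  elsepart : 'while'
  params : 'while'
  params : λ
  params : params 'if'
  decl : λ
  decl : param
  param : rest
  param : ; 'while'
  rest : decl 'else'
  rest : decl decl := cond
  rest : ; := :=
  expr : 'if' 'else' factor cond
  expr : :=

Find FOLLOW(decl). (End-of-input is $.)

{ 'else', 'if', :=, ; }

In factor : expr decl 'if': add FIRST('if') = { 'if' }.
In rest : decl 'else': add FIRST('else') = { 'else' }.
In rest : decl decl := cond: add FIRST(decl := cond) = { 'else', :=, ; }.
In rest : decl decl := cond: add FIRST(:= cond) = { := }.
Union: FOLLOW(decl) = { 'else', 'if', :=, ; }.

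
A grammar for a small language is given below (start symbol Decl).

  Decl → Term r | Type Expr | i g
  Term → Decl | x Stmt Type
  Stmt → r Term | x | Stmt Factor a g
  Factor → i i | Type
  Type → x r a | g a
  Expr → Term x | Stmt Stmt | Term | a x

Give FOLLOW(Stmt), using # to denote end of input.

In Term → x Stmt Type: add FIRST(Type) = { g, x }.
In Stmt → Stmt Factor a g: add FIRST(Factor a g) = { g, i, x }.
In Expr → Stmt Stmt: add FIRST(Stmt) = { r, x }.
In Expr → Stmt Stmt: Stmt is at the end, add FOLLOW(Expr) = { #, g, i, r, x }.
Union: FOLLOW(Stmt) = { #, g, i, r, x }.

{ #, g, i, r, x }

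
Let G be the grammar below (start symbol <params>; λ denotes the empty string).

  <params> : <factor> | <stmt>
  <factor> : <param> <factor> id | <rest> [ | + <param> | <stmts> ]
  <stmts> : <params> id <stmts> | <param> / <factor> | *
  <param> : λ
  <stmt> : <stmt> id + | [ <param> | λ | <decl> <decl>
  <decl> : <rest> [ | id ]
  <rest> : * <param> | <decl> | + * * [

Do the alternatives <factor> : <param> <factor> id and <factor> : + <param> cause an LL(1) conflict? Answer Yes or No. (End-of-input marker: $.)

Yes

FIRST(<param> <factor> id) = { *, +, /, [, id } and FIRST(+ <param>) = { + }.
Both contain +, so the two alternatives are not disjoint — LL(1) conflict.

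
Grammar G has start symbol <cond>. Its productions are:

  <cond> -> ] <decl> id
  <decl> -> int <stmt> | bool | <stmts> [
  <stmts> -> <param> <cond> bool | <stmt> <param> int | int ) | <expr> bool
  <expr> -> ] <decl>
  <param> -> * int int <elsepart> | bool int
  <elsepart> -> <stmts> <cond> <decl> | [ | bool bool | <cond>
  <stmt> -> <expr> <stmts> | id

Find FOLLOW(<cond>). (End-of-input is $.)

{ $, *, ], bool, id, int }

<cond> is the start symbol, so $ ∈ FOLLOW(<cond>).
In <stmts> -> <param> <cond> bool: add FIRST(bool) = { bool }.
In <elsepart> -> <stmts> <cond> <decl>: add FIRST(<decl>) = { *, ], bool, id, int }.
In <elsepart> -> <cond>: <cond> is at the end, add FOLLOW(<elsepart>) = { ], int }.
Union: FOLLOW(<cond>) = { $, *, ], bool, id, int }.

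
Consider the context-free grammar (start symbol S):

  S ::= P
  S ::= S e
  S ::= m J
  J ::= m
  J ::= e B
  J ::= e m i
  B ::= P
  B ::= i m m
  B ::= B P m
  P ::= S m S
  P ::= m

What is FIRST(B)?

From B ::= P: add FIRST(P) = { m }.
B ::= i m m contributes {i}.
From B ::= B P m: add FIRST(B) = { i, m }.
Union: FIRST(B) = { i, m }.

{ i, m }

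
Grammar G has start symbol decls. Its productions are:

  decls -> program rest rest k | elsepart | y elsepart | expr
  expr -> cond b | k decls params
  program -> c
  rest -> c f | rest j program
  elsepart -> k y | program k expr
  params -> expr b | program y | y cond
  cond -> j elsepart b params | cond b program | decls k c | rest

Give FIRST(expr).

From expr -> cond b: add FIRST(cond) = { c, j, k, y }.
expr -> k decls params contributes {k}.
Union: FIRST(expr) = { c, j, k, y }.

{ c, j, k, y }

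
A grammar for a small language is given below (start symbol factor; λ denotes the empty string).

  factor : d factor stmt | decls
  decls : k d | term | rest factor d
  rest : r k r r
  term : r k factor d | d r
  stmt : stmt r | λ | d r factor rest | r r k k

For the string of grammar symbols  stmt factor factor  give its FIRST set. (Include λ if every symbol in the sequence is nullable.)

Add FIRST(stmt)\{λ} = { d, r }; stmt is nullable, continue.
Add FIRST(factor) = { d, k, r }; factor is not nullable, stop.

{ d, k, r }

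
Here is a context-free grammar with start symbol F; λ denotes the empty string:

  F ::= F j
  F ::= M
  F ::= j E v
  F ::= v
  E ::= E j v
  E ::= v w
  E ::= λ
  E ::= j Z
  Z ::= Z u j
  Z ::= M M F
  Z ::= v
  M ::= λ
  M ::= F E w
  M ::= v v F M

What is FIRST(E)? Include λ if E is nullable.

From E ::= E j v: E nullable, take FIRST(E) ∪ {j} = { j, v }.
E ::= v w contributes {v}.
E ::= λ contributes λ.
E ::= j Z contributes {j}.
Union: FIRST(E) = { j, v, λ }.

{ j, v, λ }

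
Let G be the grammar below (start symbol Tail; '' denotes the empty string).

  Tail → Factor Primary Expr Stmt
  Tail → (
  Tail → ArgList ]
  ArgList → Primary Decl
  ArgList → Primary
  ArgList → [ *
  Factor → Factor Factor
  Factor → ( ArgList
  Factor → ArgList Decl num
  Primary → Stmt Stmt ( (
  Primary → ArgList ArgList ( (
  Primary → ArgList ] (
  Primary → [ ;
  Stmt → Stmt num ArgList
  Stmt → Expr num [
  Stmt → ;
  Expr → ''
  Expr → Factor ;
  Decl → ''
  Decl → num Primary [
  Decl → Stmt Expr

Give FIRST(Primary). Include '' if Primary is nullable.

From Primary → Stmt Stmt ( (: add FIRST(Stmt) = { (, ;, [, num }.
From Primary → ArgList ArgList ( (: add FIRST(ArgList) = { (, ;, [, num }.
From Primary → ArgList ] (: add FIRST(ArgList) = { (, ;, [, num }.
Primary → [ ; contributes {[}.
Union: FIRST(Primary) = { (, ;, [, num }.

{ (, ;, [, num }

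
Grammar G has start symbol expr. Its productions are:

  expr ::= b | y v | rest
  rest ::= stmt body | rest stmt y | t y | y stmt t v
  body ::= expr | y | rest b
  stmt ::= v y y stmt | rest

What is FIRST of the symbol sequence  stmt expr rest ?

Add FIRST(stmt) = { t, v, y }; stmt is not nullable, stop.

{ t, v, y }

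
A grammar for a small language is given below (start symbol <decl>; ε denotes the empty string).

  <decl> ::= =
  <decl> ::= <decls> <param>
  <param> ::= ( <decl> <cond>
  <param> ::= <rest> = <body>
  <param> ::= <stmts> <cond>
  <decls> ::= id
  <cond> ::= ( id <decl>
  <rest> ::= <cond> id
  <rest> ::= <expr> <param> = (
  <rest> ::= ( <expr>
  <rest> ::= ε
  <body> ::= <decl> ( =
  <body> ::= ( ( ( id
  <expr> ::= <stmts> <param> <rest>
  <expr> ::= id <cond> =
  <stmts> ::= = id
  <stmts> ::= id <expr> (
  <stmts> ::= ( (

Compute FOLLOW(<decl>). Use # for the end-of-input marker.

{ #, (, =, id }

<decl> is the start symbol, so # ∈ FOLLOW(<decl>).
In <param> ::= ( <decl> <cond>: add FIRST(<cond>) = { ( }.
In <cond> ::= ( id <decl>: <decl> is at the end, add FOLLOW(<cond>) = { #, (, =, id }.
In <body> ::= <decl> ( =: add FIRST(( =) = { ( }.
Union: FOLLOW(<decl>) = { #, (, =, id }.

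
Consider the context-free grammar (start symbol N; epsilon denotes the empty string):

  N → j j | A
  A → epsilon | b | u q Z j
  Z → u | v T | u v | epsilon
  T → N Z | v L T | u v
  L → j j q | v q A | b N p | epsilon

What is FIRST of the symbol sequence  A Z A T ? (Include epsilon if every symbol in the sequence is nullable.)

Add FIRST(A)\{epsilon} = { b, u }; A is nullable, continue.
Add FIRST(Z)\{epsilon} = { u, v }; Z is nullable, continue.
Add FIRST(A)\{epsilon} = { b, u }; A is nullable, continue.
Add FIRST(T)\{epsilon} = { b, j, u, v }; T is nullable, continue.
Every symbol is nullable, so include epsilon.

{ b, j, u, v, epsilon }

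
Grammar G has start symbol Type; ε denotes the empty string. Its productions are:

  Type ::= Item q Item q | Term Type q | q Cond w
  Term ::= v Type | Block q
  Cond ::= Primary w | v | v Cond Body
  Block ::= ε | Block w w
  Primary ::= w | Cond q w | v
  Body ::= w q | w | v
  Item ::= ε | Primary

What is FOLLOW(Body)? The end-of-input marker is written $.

In Cond ::= v Cond Body: Body is at the end, add FOLLOW(Cond) = { q, v, w }.
Union: FOLLOW(Body) = { q, v, w }.

{ q, v, w }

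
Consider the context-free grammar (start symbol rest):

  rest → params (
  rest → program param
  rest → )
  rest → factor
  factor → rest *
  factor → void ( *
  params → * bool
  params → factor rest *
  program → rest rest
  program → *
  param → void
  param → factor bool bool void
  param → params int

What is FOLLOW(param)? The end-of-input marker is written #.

{ #, ), *, void }

In rest → program param: param is at the end, add FOLLOW(rest) = { #, ), *, void }.
Union: FOLLOW(param) = { #, ), *, void }.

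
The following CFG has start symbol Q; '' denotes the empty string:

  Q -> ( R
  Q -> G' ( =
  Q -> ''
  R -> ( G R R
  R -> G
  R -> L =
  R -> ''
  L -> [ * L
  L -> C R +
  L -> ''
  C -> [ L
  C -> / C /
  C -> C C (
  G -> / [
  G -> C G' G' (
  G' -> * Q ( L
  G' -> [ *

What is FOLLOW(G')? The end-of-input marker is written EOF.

In Q -> G' ( =: add FIRST(( =) = { ( }.
In G -> C G' G' (: add FIRST(G' () = { *, [ }.
In G -> C G' G' (: add FIRST(() = { ( }.
Union: FOLLOW(G') = { (, *, [ }.

{ (, *, [ }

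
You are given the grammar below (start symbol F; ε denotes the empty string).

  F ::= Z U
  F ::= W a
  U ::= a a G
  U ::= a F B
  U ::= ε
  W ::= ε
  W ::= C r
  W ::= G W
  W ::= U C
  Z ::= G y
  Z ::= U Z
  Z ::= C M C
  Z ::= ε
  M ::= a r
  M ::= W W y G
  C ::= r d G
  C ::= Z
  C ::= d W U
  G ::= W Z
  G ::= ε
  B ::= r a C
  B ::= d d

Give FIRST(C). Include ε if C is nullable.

C ::= r d G contributes {r}.
From C ::= Z: add FIRST(Z) = { a, d, r, y, ε } (including ε since Z is nullable).
C ::= d W U contributes {d}.
Union: FIRST(C) = { a, d, r, y, ε }.

{ a, d, r, y, ε }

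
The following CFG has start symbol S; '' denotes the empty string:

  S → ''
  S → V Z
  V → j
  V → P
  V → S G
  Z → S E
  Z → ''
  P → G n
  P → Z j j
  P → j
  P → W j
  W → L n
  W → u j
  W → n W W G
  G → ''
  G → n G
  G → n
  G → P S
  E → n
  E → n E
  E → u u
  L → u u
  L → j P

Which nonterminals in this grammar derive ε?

Directly nullable (have an ''-production): S, Z, G.
V → S G with every symbol nullable, so V is nullable.
No other nonterminal has a production whose RHS symbols are all nullable.

{ G, S, V, Z }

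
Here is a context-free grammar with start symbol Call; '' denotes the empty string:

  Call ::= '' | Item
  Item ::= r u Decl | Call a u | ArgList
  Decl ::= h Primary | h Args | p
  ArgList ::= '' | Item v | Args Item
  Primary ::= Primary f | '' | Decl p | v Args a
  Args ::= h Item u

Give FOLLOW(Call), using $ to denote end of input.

{ $, a }

Call is the start symbol, so $ ∈ FOLLOW(Call).
In Item ::= Call a u: add FIRST(a u) = { a }.
Union: FOLLOW(Call) = { $, a }.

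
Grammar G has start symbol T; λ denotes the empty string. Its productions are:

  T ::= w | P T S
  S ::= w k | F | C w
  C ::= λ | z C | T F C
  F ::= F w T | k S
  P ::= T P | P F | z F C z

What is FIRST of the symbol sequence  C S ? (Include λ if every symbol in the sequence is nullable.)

Add FIRST(C)\{λ} = { w, z }; C is nullable, continue.
Add FIRST(S) = { k, w, z }; S is not nullable, stop.

{ k, w, z }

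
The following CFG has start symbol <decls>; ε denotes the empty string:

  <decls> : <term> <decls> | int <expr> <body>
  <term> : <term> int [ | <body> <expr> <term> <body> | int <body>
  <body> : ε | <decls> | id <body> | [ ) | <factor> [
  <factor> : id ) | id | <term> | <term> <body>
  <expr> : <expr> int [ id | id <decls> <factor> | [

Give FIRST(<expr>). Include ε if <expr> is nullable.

{ [, id }

From <expr> : <expr> int [ id: add FIRST(<expr>) = { [, id }.
<expr> : id <decls> <factor> contributes {id}.
<expr> : [ contributes {[}.
Union: FIRST(<expr>) = { [, id }.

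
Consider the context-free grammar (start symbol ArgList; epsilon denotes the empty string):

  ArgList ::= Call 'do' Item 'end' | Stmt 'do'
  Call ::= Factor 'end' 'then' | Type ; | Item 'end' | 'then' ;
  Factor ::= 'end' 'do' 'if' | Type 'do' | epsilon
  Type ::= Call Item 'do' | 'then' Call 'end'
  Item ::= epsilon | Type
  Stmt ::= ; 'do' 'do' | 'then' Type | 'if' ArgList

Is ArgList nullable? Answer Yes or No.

Nullable nonterminals: Factor, Item.
No production of ArgList has an RHS whose symbols are all nullable, so ArgList is not nullable.

No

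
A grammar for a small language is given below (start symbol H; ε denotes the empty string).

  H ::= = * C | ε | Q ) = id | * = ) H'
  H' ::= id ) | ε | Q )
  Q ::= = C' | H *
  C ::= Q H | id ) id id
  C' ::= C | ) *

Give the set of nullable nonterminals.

Directly nullable (have an ε-production): H, H'.
No other nonterminal has a production whose RHS symbols are all nullable.

{ H, H' }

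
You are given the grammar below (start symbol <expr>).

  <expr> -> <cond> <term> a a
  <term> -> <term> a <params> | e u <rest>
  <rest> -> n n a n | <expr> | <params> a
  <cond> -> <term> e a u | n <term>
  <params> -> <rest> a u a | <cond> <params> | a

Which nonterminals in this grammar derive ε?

{ } (none)

No nonterminal has an empty production or an RHS whose symbols are all nullable.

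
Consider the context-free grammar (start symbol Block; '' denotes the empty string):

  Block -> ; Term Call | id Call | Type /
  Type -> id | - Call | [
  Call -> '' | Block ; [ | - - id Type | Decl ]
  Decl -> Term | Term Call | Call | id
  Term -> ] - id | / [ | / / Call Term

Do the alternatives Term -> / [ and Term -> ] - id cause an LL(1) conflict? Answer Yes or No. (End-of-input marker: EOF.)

FIRST(/ [) = { / } and FIRST(] - id) = { ] }.
The FIRST sets are disjoint and neither alternative is nullable — no conflict.

No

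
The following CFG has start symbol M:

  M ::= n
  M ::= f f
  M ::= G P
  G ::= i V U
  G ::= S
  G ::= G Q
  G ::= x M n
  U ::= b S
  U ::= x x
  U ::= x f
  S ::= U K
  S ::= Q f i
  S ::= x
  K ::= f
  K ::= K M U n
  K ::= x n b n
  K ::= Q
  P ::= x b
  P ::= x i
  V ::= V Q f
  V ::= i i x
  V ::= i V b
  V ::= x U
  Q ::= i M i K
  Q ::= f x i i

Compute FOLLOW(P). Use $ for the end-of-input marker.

In M ::= G P: P is at the end, add FOLLOW(M) = { $, b, i, n, x }.
Union: FOLLOW(P) = { $, b, i, n, x }.

{ $, b, i, n, x }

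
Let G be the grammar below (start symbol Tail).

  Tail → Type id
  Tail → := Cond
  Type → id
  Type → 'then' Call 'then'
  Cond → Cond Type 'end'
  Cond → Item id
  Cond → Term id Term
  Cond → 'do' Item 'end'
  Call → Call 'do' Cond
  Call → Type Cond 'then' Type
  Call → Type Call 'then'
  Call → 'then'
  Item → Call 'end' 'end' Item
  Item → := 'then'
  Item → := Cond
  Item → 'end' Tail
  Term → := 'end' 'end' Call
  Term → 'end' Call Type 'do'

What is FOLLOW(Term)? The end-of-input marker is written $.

{ $, 'do', 'end', 'then', id }

In Cond → Term id Term: add FIRST(id Term) = { id }.
In Cond → Term id Term: Term is at the end, add FOLLOW(Cond) = { $, 'do', 'end', 'then', id }.
Union: FOLLOW(Term) = { $, 'do', 'end', 'then', id }.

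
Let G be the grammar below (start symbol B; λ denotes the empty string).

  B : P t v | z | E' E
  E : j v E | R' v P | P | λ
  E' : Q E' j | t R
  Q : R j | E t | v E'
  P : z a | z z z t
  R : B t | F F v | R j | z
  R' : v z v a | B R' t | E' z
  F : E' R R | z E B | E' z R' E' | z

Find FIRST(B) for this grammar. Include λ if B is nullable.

From B : P t v: add FIRST(P) = { z }.
B : z contributes {z}.
From B : E' E: add FIRST(E') = { j, t, v, z }.
Union: FIRST(B) = { j, t, v, z }.

{ j, t, v, z }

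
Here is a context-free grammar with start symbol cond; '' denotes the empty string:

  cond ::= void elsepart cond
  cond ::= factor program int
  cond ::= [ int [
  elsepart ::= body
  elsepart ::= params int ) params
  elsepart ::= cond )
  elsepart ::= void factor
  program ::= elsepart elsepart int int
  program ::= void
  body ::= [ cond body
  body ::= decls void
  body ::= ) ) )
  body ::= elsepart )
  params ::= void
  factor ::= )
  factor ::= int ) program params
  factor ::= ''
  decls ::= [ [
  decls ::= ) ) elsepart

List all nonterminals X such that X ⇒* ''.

Directly nullable (have an ''-production): factor.
No other nonterminal has a production whose RHS symbols are all nullable.

{ factor }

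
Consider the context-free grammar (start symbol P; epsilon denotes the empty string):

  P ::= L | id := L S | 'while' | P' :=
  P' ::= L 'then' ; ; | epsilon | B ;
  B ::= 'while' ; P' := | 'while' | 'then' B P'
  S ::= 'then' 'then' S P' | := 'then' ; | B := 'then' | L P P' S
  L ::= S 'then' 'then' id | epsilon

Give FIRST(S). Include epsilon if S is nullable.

{ 'then', 'while', :=, id }

S ::= 'then' 'then' S P' contributes {'then'}.
S ::= := 'then' ; contributes {:=}.
From S ::= B := 'then': add FIRST(B) = { 'then', 'while' }.
From S ::= L P P' S: L, P, P' nullable, take FIRST(L) ∪ FIRST(P) ∪ FIRST(P') ∪ FIRST(S) = { 'then', 'while', :=, id }.
Union: FIRST(S) = { 'then', 'while', :=, id }.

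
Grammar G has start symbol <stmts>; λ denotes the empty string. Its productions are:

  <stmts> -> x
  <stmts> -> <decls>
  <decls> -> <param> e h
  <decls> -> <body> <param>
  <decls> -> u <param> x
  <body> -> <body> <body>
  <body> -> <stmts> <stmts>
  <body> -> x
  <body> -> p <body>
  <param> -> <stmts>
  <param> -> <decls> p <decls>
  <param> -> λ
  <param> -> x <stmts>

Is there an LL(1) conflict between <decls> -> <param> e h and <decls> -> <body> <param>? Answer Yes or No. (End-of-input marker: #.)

FIRST(<param> e h) = { e, p, u, x } and FIRST(<body> <param>) = { e, p, u, x }.
Both contain e, so the two alternatives are not disjoint — LL(1) conflict.

Yes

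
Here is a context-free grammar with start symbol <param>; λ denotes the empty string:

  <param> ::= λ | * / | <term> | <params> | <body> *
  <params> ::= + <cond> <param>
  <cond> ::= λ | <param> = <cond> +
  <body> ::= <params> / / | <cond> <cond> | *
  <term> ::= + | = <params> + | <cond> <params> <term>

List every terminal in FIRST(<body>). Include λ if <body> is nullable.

{ *, +, =, λ }

From <body> ::= <params> / /: add FIRST(<params>) = { + }.
From <body> ::= <cond> <cond>: <cond>, <cond> nullable, take FIRST(<cond>) ∪ FIRST(<cond>) = { *, +, = }; also λ since the whole RHS is nullable.
<body> ::= * contributes {*}.
Union: FIRST(<body>) = { *, +, =, λ }.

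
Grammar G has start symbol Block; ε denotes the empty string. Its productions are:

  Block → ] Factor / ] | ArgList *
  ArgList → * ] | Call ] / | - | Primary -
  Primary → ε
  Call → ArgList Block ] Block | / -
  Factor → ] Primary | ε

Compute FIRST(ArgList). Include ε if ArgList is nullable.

{ *, -, / }

ArgList → * ] contributes {*}.
From ArgList → Call ] /: add FIRST(Call) = { *, -, / }.
ArgList → - contributes {-}.
From ArgList → Primary -: Primary nullable, take FIRST(Primary) ∪ {-} = { - }.
Union: FIRST(ArgList) = { *, -, / }.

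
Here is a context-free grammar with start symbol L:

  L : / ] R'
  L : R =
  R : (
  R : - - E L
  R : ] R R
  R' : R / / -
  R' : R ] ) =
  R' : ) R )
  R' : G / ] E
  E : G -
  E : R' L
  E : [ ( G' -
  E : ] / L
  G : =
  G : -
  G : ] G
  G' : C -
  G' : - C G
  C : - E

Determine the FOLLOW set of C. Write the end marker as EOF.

In G' : C -: add FIRST(-) = { - }.
In G' : - C G: add FIRST(G) = { -, =, ] }.
Union: FOLLOW(C) = { -, =, ] }.

{ -, =, ] }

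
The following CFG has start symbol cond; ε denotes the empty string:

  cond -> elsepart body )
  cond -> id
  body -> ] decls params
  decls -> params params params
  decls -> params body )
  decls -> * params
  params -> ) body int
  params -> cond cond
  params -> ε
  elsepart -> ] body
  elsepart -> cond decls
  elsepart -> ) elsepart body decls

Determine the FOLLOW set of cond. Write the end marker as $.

cond is the start symbol, so $ ∈ FOLLOW(cond).
In params -> cond cond: add FIRST(cond) = { ), ], id }.
In params -> cond cond: cond is at the end, add FOLLOW(params) = { ), *, ], id, int }.
In elsepart -> cond decls: add FIRST(decls)\{ε} = { ), *, ], id }.
  Since decls is nullable, also add FOLLOW(elsepart) = { ] }.
Union: FOLLOW(cond) = { $, ), *, ], id, int }.

{ $, ), *, ], id, int }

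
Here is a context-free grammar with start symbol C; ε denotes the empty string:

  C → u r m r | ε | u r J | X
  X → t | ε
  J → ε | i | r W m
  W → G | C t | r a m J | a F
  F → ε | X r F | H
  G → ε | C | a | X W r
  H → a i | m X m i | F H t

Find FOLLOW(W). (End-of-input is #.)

In J → r W m: add FIRST(m) = { m }.
In G → X W r: add FIRST(r) = { r }.
Union: FOLLOW(W) = { m, r }.

{ m, r }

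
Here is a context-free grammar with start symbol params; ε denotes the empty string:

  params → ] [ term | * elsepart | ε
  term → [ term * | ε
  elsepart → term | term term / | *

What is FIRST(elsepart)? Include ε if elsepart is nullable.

{ *, /, [, ε }

From elsepart → term: add FIRST(term) = { [, ε } (including ε since term is nullable).
From elsepart → term term /: term, term nullable, take FIRST(term) ∪ FIRST(term) ∪ {/} = { /, [ }.
elsepart → * contributes {*}.
Union: FIRST(elsepart) = { *, /, [, ε }.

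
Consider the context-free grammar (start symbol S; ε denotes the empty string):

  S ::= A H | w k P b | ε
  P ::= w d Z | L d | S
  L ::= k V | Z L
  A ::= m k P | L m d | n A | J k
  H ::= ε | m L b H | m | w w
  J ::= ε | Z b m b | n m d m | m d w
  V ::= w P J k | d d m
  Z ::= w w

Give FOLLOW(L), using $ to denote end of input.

In P ::= L d: add FIRST(d) = { d }.
In L ::= Z L: L is at the end, add FOLLOW(L) = { b, d, m }.
In A ::= L m d: add FIRST(m d) = { m }.
In H ::= m L b H: add FIRST(b H) = { b }.
Union: FOLLOW(L) = { b, d, m }.

{ b, d, m }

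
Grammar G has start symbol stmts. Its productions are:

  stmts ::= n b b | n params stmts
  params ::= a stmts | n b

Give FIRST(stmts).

{ n }

stmts ::= n b b contributes {n}.
stmts ::= n params stmts contributes {n}.
Union: FIRST(stmts) = { n }.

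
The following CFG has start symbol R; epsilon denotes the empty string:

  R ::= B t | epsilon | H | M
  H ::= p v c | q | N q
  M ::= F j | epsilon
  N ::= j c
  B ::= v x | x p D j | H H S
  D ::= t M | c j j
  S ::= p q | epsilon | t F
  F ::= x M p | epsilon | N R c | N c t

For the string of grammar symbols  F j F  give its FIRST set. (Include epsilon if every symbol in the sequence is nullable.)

Add FIRST(F)\{epsilon} = { j, x }; F is nullable, continue.
j is a terminal; add {j} and stop.

{ j, x }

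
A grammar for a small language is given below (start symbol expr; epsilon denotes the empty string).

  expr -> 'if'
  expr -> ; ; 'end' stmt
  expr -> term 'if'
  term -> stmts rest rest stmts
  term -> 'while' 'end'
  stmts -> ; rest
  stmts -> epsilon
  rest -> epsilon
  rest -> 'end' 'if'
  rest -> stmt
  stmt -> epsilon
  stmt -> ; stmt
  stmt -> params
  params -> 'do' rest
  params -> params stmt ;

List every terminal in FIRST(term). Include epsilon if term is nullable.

{ 'do', 'end', 'while', ;, epsilon }

From term -> stmts rest rest stmts: stmts, rest, rest, stmts nullable, take FIRST(stmts) ∪ FIRST(rest) ∪ FIRST(rest) ∪ FIRST(stmts) = { 'do', 'end', ; }; also epsilon since the whole RHS is nullable.
term -> 'while' 'end' contributes {'while'}.
Union: FIRST(term) = { 'do', 'end', 'while', ;, epsilon }.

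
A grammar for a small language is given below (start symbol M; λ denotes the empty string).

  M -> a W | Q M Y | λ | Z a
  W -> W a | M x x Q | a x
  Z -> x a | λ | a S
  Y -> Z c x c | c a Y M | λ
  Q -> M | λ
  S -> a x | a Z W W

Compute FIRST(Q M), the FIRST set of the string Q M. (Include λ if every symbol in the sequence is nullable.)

{ a, c, x, λ }

Add FIRST(Q)\{λ} = { a, c, x }; Q is nullable, continue.
Add FIRST(M)\{λ} = { a, c, x }; M is nullable, continue.
Every symbol is nullable, so include λ.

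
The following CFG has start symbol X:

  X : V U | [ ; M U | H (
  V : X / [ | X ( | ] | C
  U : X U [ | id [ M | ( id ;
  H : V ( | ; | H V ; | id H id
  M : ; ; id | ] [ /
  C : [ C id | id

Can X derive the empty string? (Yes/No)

No

No nonterminal in this grammar is nullable.
No production of X has an RHS whose symbols are all nullable, so X is not nullable.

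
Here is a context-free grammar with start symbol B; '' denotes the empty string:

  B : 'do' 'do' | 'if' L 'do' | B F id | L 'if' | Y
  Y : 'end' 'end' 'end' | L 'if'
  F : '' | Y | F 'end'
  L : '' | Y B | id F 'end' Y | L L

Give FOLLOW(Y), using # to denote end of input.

In B : Y: Y is at the end, add FOLLOW(B) = { #, 'do', 'end', 'if', id }.
In F : Y: Y is at the end, add FOLLOW(F) = { 'end', id }.
In L : Y B: add FIRST(B) = { 'do', 'end', 'if', id }.
In L : id F 'end' Y: Y is at the end, add FOLLOW(L) = { 'do', 'end', 'if', id }.
Union: FOLLOW(Y) = { #, 'do', 'end', 'if', id }.

{ #, 'do', 'end', 'if', id }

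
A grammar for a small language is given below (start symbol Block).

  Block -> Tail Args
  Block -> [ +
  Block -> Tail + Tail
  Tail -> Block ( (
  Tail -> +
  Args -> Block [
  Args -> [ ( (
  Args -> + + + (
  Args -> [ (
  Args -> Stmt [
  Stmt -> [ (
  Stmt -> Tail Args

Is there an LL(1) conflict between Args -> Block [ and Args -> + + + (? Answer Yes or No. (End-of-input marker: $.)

FIRST(Block [) = { +, [ } and FIRST(+ + + () = { + }.
Both contain +, so the two alternatives are not disjoint — LL(1) conflict.

Yes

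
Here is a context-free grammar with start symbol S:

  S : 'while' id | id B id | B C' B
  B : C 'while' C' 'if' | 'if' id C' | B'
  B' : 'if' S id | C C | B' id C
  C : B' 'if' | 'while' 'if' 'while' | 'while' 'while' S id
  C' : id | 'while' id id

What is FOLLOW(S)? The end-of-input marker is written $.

{ $, id }

S is the start symbol, so $ ∈ FOLLOW(S).
In B' : 'if' S id: add FIRST(id) = { id }.
In C : 'while' 'while' S id: add FIRST(id) = { id }.
Union: FOLLOW(S) = { $, id }.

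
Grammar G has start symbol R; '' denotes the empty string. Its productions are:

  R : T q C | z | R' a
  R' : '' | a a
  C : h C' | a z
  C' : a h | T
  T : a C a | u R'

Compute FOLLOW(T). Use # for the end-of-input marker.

In R : T q C: add FIRST(q C) = { q }.
In C' : T: T is at the end, add FOLLOW(C') = { #, a }.
Union: FOLLOW(T) = { #, a, q }.

{ #, a, q }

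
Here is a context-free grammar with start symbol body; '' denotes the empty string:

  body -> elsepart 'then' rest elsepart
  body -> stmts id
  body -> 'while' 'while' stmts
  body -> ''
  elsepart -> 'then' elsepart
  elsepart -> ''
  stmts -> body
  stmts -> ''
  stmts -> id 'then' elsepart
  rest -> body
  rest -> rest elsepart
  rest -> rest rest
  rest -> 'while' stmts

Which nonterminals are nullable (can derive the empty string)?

{ body, elsepart, rest, stmts }

Directly nullable (have an ''-production): body, elsepart, stmts.
rest -> body with every symbol nullable, so rest is nullable.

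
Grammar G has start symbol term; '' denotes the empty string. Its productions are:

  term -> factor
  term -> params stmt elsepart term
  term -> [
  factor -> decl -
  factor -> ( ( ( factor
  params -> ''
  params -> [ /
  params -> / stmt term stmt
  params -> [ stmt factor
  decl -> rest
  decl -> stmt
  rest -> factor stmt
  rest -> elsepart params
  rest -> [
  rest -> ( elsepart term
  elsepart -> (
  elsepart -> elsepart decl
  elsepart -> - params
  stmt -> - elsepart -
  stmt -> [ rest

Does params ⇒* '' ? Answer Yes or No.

params has an ''-production, so params ⇒ ''.

Yes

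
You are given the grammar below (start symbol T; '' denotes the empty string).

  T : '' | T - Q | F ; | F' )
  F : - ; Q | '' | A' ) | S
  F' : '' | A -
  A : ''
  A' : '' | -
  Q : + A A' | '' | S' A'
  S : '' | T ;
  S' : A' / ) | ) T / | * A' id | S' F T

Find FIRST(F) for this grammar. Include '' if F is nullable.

F : - ; Q contributes {-}.
F : '' contributes ''.
From F : A' ): A' nullable, take FIRST(A') ∪ {)} = { ), - }.
From F : S: add FIRST(S) = { ), -, ;, '' } (including '' since S is nullable).
Union: FIRST(F) = { ), -, ;, '' }.

{ ), -, ;, '' }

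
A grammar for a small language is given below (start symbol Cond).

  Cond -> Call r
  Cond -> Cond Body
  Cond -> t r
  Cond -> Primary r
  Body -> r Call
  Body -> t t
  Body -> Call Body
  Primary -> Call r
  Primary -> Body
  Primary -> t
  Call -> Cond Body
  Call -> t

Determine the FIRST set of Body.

Body -> r Call contributes {r}.
Body -> t t contributes {t}.
From Body -> Call Body: add FIRST(Call) = { r, t }.
Union: FIRST(Body) = { r, t }.

{ r, t }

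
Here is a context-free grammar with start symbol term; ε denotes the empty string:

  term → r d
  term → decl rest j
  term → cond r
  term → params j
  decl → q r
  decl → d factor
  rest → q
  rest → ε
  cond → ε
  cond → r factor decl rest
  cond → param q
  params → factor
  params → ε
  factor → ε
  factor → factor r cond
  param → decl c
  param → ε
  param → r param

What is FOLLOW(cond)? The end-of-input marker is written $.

In term → cond r: add FIRST(r) = { r }.
In factor → factor r cond: cond is at the end, add FOLLOW(factor) = { c, d, j, q, r }.
Union: FOLLOW(cond) = { c, d, j, q, r }.

{ c, d, j, q, r }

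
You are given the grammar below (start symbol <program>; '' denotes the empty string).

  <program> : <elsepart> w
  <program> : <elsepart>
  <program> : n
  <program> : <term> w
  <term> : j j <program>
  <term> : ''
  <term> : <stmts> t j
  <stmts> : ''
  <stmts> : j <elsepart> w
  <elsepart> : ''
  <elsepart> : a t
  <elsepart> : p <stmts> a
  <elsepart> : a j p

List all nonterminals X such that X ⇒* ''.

{ <elsepart>, <program>, <stmts>, <term> }

Directly nullable (have an ''-production): <term>, <stmts>, <elsepart>.
<program> : <elsepart> with every symbol nullable, so <program> is nullable.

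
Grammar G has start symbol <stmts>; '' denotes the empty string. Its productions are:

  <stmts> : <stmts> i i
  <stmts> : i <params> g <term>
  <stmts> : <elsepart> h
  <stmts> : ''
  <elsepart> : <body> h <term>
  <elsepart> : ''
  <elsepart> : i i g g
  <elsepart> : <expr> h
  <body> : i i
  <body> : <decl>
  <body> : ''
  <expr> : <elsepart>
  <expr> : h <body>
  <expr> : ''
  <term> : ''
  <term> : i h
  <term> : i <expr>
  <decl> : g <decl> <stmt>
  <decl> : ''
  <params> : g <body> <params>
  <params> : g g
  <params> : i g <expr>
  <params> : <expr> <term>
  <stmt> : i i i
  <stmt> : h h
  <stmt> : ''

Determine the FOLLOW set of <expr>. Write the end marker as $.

In <elsepart> : <expr> h: add FIRST(h) = { h }.
In <term> : i <expr>: <expr> is at the end, add FOLLOW(<term>) = { $, g, h, i }.
In <params> : i g <expr>: <expr> is at the end, add FOLLOW(<params>) = { g }.
In <params> : <expr> <term>: add FIRST(<term>)\{''} = { i }.
  Since <term> is nullable, also add FOLLOW(<params>) = { g }.
Union: FOLLOW(<expr>) = { $, g, h, i }.

{ $, g, h, i }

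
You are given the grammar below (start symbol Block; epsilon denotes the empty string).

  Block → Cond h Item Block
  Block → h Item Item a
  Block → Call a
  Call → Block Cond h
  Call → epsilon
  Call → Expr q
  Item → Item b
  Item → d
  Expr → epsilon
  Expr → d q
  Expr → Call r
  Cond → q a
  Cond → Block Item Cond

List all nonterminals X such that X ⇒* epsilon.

{ Call, Expr }

Directly nullable (have an epsilon-production): Call, Expr.
No other nonterminal has a production whose RHS symbols are all nullable.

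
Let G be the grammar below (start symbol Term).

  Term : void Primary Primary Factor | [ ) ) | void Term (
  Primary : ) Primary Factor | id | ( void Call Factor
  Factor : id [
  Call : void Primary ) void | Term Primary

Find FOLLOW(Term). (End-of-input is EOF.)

Term is the start symbol, so EOF ∈ FOLLOW(Term).
In Term : void Term (: add FIRST(() = { ( }.
In Call : Term Primary: add FIRST(Primary) = { (, ), id }.
Union: FOLLOW(Term) = { EOF, (, ), id }.

{ EOF, (, ), id }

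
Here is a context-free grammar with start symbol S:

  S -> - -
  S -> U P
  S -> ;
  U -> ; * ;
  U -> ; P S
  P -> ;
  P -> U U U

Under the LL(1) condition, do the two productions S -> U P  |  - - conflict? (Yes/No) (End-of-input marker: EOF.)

FIRST(U P) = { ; } and FIRST(- -) = { - }.
The FIRST sets are disjoint and neither alternative is nullable — no conflict.

No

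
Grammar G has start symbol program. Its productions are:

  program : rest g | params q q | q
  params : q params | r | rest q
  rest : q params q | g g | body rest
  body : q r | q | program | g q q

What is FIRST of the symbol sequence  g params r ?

g is a terminal; add {g} and stop.

{ g }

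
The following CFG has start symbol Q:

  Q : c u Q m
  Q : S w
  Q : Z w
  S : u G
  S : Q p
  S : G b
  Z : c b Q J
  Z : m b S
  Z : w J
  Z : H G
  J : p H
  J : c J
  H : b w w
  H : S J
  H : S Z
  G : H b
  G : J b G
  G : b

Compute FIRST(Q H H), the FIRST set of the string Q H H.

Add FIRST(Q) = { b, c, m, p, u, w }; Q is not nullable, stop.

{ b, c, m, p, u, w }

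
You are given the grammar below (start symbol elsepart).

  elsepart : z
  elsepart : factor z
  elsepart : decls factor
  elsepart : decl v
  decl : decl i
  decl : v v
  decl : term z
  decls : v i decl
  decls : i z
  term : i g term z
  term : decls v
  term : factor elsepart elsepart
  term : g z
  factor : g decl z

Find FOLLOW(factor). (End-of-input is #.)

{ #, g, i, v, z }

In elsepart : factor z: add FIRST(z) = { z }.
In elsepart : decls factor: factor is at the end, add FOLLOW(elsepart) = { #, g, i, v, z }.
In term : factor elsepart elsepart: add FIRST(elsepart elsepart) = { g, i, v, z }.
Union: FOLLOW(factor) = { #, g, i, v, z }.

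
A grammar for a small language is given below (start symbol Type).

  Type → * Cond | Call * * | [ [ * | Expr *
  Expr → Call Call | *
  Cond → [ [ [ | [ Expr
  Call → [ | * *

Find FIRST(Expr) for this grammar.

{ *, [ }

From Expr → Call Call: add FIRST(Call) = { *, [ }.
Expr → * contributes {*}.
Union: FIRST(Expr) = { *, [ }.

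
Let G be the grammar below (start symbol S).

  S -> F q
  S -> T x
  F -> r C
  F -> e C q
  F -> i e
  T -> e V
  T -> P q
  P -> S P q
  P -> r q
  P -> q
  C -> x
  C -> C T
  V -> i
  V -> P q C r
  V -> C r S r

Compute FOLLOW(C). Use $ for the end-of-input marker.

In F -> r C: C is at the end, add FOLLOW(F) = { q }.
In F -> e C q: add FIRST(q) = { q }.
In C -> C T: add FIRST(T) = { e, i, q, r }.
In V -> P q C r: add FIRST(r) = { r }.
In V -> C r S r: add FIRST(r S r) = { r }.
Union: FOLLOW(C) = { e, i, q, r }.

{ e, i, q, r }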